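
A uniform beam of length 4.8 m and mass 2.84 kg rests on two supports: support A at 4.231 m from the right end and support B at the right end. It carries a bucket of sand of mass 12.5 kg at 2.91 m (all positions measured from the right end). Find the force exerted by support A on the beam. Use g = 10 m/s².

Taking torques about support B:
Beam weight: 2.84 × 10 = 28.4 N down at 2.4 m → arm 2.4 m, τ = 28.4 × 2.4 = 68.16 N·m counterclockwise.
Bucket of sand: 12.5 × 10 = 125 N down at 2.91 m → arm 2.91 m, τ = 125 × 2.91 = 363.8 N·m counterclockwise.
Net load moment about support B = 432 N·m counterclockwise.
Reaction R at support A is upward at 4.231 m, arm 4.231 m → moment R × 4.231 clockwise.
Balancing moments: R × 4.231 = 432, giving R = 102 N.

R_A ≈ 102 N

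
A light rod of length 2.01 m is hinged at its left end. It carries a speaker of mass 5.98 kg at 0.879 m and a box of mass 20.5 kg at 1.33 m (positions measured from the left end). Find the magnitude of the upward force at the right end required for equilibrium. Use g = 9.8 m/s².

F ≈ 159 N

Choose the left end as the axis so the unknown pivot reaction has zero arm there.
Speaker: 5.98 × 9.8 = 58.6 N down at 0.879 m → arm 0.879 m, τ = 58.6 × 0.879 = 51.51 N·m clockwise.
Box: 20.5 × 9.8 = 200.9 N down at 1.33 m → arm 1.33 m, τ = 200.9 × 1.33 = 267.2 N·m clockwise.
Net moment of the loads = 318.7 N·m clockwise.
The upward force F acts at the right end, arm 2.01 m, giving F × 2.01 counterclockwise.
Στ = 0 ⇒ F × 2.01 = 318.7 ⇒ F = 318.7 / 2.01 = 159 N.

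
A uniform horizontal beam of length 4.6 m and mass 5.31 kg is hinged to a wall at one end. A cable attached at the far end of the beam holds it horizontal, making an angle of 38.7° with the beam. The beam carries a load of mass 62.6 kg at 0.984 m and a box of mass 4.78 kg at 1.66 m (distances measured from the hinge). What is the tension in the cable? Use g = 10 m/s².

Take moments about the hinge.
Beam weight: 5.31 × 10 = 53.1 N down at 2.3 m → arm 2.3 m, τ = 53.1 × 2.3 = 122.1 N·m clockwise.
Load: 62.6 × 10 = 626 N down at 0.984 m → arm 0.984 m, τ = 626 × 0.984 = 616 N·m clockwise.
Box: 4.78 × 10 = 47.8 N down at 1.66 m → arm 1.66 m, τ = 47.8 × 1.66 = 79.35 N·m clockwise.
Total clockwise load moment = 817.5 N·m.
The cable tension T acts at 4.6 m; only its component perpendicular to the beam, T sinθ, produces torque. sin 38.7° = 0.6252.
For rotational equilibrium, T × 4.6 × 0.6252 = 817.5, so T = 817.5 / 2.876 = 284 N.

T ≈ 284 N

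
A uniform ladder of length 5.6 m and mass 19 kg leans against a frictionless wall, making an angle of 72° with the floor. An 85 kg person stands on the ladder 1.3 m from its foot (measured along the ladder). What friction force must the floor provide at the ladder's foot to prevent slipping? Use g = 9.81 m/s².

f ≈ 93.2 N

About the foot of the ladder:
Ladder weight 19×9.81 = 186.4 N acts at 2.8 m along the ladder; its horizontal arm is 2.8·cos72° = 0.8652 m → τ = 161.3 N·m clockwise.
Person: 85×9.81 = 833.9 N at 1.3 m → arm 0.4017 m → τ = 335 N·m clockwise.
Wall normal N acts horizontally at the top; its moment arm is the height L sinθ = 5.6·sin72° = 5.326 m, counterclockwise.
Setting net torque to zero: N × 5.326 = 496.3 → N = 93.2 N.
ΣFx = 0: friction at the foot balances the wall's push, so f = N_wall = 93.2 N.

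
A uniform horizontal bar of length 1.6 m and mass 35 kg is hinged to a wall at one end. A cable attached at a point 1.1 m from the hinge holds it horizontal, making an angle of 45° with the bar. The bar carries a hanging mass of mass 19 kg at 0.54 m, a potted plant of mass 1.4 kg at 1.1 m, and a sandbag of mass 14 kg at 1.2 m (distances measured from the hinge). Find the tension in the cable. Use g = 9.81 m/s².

T ≈ 714 N

Taking torques about the hinge:
Beam weight: 35 × 9.81 = 343.4 N down at 0.8 m → arm 0.8 m, τ = 343.4 × 0.8 = 274.7 N·m clockwise.
Hanging mass: 19 × 9.81 = 186.4 N down at 0.54 m → arm 0.54 m, τ = 186.4 × 0.54 = 100.7 N·m clockwise.
Potted plant: 1.4 × 9.81 = 13.73 N down at 1.1 m → arm 1.1 m, τ = 13.73 × 1.1 = 15.1 N·m clockwise.
Sandbag: 14 × 9.81 = 137.3 N down at 1.2 m → arm 1.2 m, τ = 137.3 × 1.2 = 164.8 N·m clockwise.
Total clockwise load moment = 555.3 N·m.
The cable tension T acts at 1.1 m; only its component perpendicular to the bar, T sinθ, produces torque. sin 45° = 0.7071.
Balancing moments: T × 1.1 × 0.7071 = 555.3, giving T = 555.3 / 0.7778 = 714 N.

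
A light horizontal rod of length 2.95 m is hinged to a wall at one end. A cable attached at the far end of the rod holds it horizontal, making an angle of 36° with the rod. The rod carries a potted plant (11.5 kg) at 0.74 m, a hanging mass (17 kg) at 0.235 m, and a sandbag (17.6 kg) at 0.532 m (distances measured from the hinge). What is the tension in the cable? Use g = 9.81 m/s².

About the hinge:
Potted plant: 11.5 × 9.81 = 112.8 N down at 0.74 m → arm 0.74 m, τ = 112.8 × 0.74 = 83.47 N·m clockwise.
Hanging mass: 17 × 9.81 = 166.8 N down at 0.235 m → arm 0.235 m, τ = 166.8 × 0.235 = 39.2 N·m clockwise.
Sandbag: 17.6 × 9.81 = 172.7 N down at 0.532 m → arm 0.532 m, τ = 172.7 × 0.532 = 91.88 N·m clockwise.
Total clockwise load moment = 214.6 N·m.
The cable tension T acts at 2.95 m; only its component perpendicular to the rod, T sinθ, produces torque. sin 36° = 0.5878.
Στ = 0 ⇒ T × 2.95 × 0.5878 = 214.6 ⇒ T = 214.6 / 1.734 = 124 N.

T ≈ 124 N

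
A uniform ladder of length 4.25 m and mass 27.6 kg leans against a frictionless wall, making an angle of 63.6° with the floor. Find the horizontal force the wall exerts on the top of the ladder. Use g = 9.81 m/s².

N_wall ≈ 67.2 N

Choose the foot of the ladder as the axis so the floor normal and friction both act there and drop out.
Ladder weight 27.6×9.81 = 270.8 N acts at 2.125 m along the ladder; its horizontal arm is 2.125·cos63.6° = 0.9448 m → τ = 255.9 N·m clockwise.
Wall normal N acts horizontally at the top; its moment arm is the height L sinθ = 4.25·sin63.6° = 3.807 m, counterclockwise.
Balancing moments: N × 3.807 = 255.9, giving N = 67.2 N.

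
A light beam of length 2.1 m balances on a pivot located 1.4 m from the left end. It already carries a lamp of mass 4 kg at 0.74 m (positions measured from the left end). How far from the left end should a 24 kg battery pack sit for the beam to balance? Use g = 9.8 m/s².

About the pivot (at 1.4 m from the left end):
Lamp: 4 × 9.8 = 39.2 N down at 0.74 m → arm 0.66 m, τ = 39.2 × 0.66 = 25.87 N·m counterclockwise.
Net moment of existing loads = 25.87 N·m counterclockwise.
The battery pack weighs 24 × 9.8 = 235.2 N and must supply an equal clockwise moment, so its lever arm about the pivot is 25.87 / 235.2 = 0.11 m.
That puts it at 1.4 + 0.11 = 1.51 m from the left end.

x ≈ 1.51 m from the left end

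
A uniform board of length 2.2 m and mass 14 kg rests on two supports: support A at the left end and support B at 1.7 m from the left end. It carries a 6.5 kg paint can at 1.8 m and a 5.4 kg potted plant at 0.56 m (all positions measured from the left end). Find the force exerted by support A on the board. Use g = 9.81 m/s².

R_A ≈ 80.2 N

Taking torques about support B:
Beam weight: 14 × 9.81 = 137.3 N down at 1.1 m → arm 0.6 m, τ = 137.3 × 0.6 = 82.38 N·m counterclockwise.
Paint can: 6.5 × 9.81 = 63.77 N down at 1.8 m → arm 0.1 m, τ = 63.77 × 0.1 = 6.377 N·m clockwise.
Potted plant: 5.4 × 9.81 = 52.97 N down at 0.56 m → arm 1.14 m, τ = 52.97 × 1.14 = 60.39 N·m counterclockwise.
Net load moment about support B = 136.4 N·m counterclockwise.
Reaction R at support A is upward at 0 m, arm 1.7 m → moment R × 1.7 clockwise.
Balancing moments: R × 1.7 = 136.4, giving R = 80.2 N.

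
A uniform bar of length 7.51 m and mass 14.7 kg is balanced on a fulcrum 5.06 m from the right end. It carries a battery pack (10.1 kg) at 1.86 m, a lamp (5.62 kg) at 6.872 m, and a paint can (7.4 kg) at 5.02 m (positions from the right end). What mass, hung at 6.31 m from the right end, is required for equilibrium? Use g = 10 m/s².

Sum moments about the fulcrum (at 5.06 m from the right end) (the support reaction has zero arm there).
Beam weight: 14.7 × 10 = 147 N down at 3.755 m → arm 1.305 m, τ = 147 × 1.305 = 191.8 N·m clockwise.
Battery pack: 10.1 × 10 = 101 N down at 1.86 m → arm 3.2 m, τ = 101 × 3.2 = 323.2 N·m clockwise.
Lamp: 5.62 × 10 = 56.2 N down at 6.872 m → arm 1.812 m, τ = 56.2 × 1.812 = 101.8 N·m counterclockwise.
Paint can: 7.4 × 10 = 74 N down at 5.02 m → arm 0.04 m, τ = 74 × 0.04 = 2.96 N·m clockwise.
Net moment of known loads = 416.2 N·m clockwise.
An unknown mass m at 6.31 m has arm 1.25 m; its moment is m·g·1.25 counterclockwise.
For rotational equilibrium, m × 10 × 1.25 = 416.2, so m = 416.2 / (10 × 1.25) = 33.3 kg.

m ≈ 33.3 kg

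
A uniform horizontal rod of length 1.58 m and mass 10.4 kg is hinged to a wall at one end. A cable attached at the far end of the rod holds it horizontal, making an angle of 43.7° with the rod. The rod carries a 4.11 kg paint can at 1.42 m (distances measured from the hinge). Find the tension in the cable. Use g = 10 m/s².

T ≈ 129 N

Choose the hinge as the axis so the unknown hinge reaction has zero arm there.
Beam weight: 10.4 × 10 = 104 N down at 0.79 m → arm 0.79 m, τ = 104 × 0.79 = 82.16 N·m clockwise.
Paint can: 4.11 × 10 = 41.1 N down at 1.42 m → arm 1.42 m, τ = 41.1 × 1.42 = 58.36 N·m clockwise.
Total clockwise load moment = 140.5 N·m.
The cable tension T acts at 1.58 m; only its component perpendicular to the rod, T sinθ, produces torque. sin 43.7° = 0.6909.
Στ = 0 ⇒ T × 1.58 × 0.6909 = 140.5 ⇒ T = 140.5 / 1.092 = 129 N.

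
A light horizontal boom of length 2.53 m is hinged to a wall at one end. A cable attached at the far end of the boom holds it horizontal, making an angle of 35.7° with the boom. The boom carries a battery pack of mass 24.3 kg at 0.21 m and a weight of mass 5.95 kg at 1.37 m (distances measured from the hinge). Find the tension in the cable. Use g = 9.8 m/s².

Choose the hinge as the axis so the unknown hinge reaction has zero arm there.
Battery pack: 24.3 × 9.8 = 238.1 N down at 0.21 m → arm 0.21 m, τ = 238.1 × 0.21 = 50 N·m clockwise.
Weight: 5.95 × 9.8 = 58.31 N down at 1.37 m → arm 1.37 m, τ = 58.31 × 1.37 = 79.88 N·m clockwise.
Total clockwise load moment = 129.9 N·m.
The cable tension T acts at 2.53 m; only its component perpendicular to the boom, T sinθ, produces torque. sin 35.7° = 0.5835.
For rotational equilibrium, T × 2.53 × 0.5835 = 129.9, so T = 129.9 / 1.476 = 88 N.

T ≈ 88 N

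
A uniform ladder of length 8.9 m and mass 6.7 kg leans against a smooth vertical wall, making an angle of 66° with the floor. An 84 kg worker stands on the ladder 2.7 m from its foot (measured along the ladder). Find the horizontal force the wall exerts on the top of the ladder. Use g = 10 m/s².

N_wall ≈ 128 N

Sum moments about the foot of the ladder (the floor normal and friction both act there and drop out).
Ladder weight 6.7×10 = 67 N acts at 4.45 m along the ladder; its horizontal arm is 4.45·cos66° = 1.81 m → τ = 121.3 N·m clockwise.
Worker: 84×10 = 840 N at 2.7 m → arm 1.098 m → τ = 922.3 N·m clockwise.
Wall normal N acts horizontally at the top; its moment arm is the height L sinθ = 8.9·sin66° = 8.131 m, counterclockwise.
Setting net torque to zero: N × 8.131 = 1044 → N = 128 N.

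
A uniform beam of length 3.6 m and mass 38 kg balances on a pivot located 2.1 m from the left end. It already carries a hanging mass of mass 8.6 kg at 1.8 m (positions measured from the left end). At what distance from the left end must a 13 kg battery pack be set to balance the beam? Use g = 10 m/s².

Sum moments about the pivot (at 2.1 m from the left end) (the support reaction has zero arm there).
Beam weight: 38 × 10 = 380 N down at 1.8 m → arm 0.3 m, τ = 380 × 0.3 = 114 N·m counterclockwise.
Hanging mass: 8.6 × 10 = 86 N down at 1.8 m → arm 0.3 m, τ = 86 × 0.3 = 25.8 N·m counterclockwise.
Net moment of existing loads = 139.8 N·m counterclockwise.
The battery pack weighs 13 × 10 = 130 N and must supply an equal clockwise moment, so its lever arm about the pivot is 139.8 / 130 = 1.08 m.
That puts it at 2.1 + 1.08 = 3.18 m from the left end.

x ≈ 3.18 m from the left end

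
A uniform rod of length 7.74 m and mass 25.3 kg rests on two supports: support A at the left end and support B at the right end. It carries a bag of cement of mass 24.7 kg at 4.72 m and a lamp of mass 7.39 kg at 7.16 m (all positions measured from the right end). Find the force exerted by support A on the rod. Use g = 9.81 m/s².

R_A ≈ 339 N

Sum moments about support B (its reaction then has zero moment arm).
Beam weight: 25.3 × 9.81 = 248.2 N down at 3.87 m → arm 3.87 m, τ = 248.2 × 3.87 = 960.5 N·m counterclockwise.
Bag of cement: 24.7 × 9.81 = 242.3 N down at 4.72 m → arm 4.72 m, τ = 242.3 × 4.72 = 1144 N·m counterclockwise.
Lamp: 7.39 × 9.81 = 72.5 N down at 7.16 m → arm 7.16 m, τ = 72.5 × 7.16 = 519.1 N·m counterclockwise.
Net load moment about support B = 2624 N·m counterclockwise.
Reaction R at support A is upward at 7.74 m, arm 7.74 m → moment R × 7.74 clockwise.
Setting net torque to zero: R × 7.74 = 2624 → R = 339 N.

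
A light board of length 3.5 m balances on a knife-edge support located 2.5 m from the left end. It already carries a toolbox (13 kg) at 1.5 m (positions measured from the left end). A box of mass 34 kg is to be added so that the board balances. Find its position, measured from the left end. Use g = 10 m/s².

Choose the knife-edge support (at 2.5 m from the left end) as the axis so the support reaction has zero arm there.
Toolbox: 13 × 10 = 130 N down at 1.5 m → arm 1 m, τ = 130 × 1 = 130 N·m counterclockwise.
Net moment of existing loads = 130 N·m counterclockwise.
The box weighs 34 × 10 = 340 N and must supply an equal clockwise moment, so its lever arm about the knife-edge support is 130 / 340 = 0.382 m.
That puts it at 2.5 + 0.382 = 2.88 m from the left end.

x ≈ 2.88 m from the left end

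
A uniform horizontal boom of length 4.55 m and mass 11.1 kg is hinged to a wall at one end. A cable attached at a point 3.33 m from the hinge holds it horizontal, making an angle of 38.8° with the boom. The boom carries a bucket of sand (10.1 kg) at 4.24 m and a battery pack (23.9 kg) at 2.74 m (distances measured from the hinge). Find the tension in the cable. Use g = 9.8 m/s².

T ≈ 627 N

About the hinge:
Beam weight: 11.1 × 9.8 = 108.8 N down at 2.275 m → arm 2.275 m, τ = 108.8 × 2.275 = 247.5 N·m clockwise.
Bucket of sand: 10.1 × 9.8 = 98.98 N down at 4.24 m → arm 4.24 m, τ = 98.98 × 4.24 = 419.7 N·m clockwise.
Battery pack: 23.9 × 9.8 = 234.2 N down at 2.74 m → arm 2.74 m, τ = 234.2 × 2.74 = 641.7 N·m clockwise.
Total clockwise load moment = 1309 N·m.
The cable tension T acts at 3.33 m; only its component perpendicular to the boom, T sinθ, produces torque. sin 38.8° = 0.6266.
Balancing moments: T × 3.33 × 0.6266 = 1309, giving T = 1309 / 2.087 = 627 N.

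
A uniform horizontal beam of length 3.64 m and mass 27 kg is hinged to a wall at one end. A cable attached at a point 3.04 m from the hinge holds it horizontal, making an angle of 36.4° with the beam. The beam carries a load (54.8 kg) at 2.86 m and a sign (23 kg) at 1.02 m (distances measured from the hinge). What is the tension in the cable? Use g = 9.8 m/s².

T ≈ 1250 N

Taking torques about the hinge:
Beam weight: 27 × 9.8 = 264.6 N down at 1.82 m → arm 1.82 m, τ = 264.6 × 1.82 = 481.6 N·m clockwise.
Load: 54.8 × 9.8 = 537 N down at 2.86 m → arm 2.86 m, τ = 537 × 2.86 = 1536 N·m clockwise.
Sign: 23 × 9.8 = 225.4 N down at 1.02 m → arm 1.02 m, τ = 225.4 × 1.02 = 229.9 N·m clockwise.
Total clockwise load moment = 2248 N·m.
The cable tension T acts at 3.04 m; only its component perpendicular to the beam, T sinθ, produces torque. sin 36.4° = 0.5934.
Setting net torque to zero: T × 3.04 × 0.5934 = 2248 → T = 2248 / 1.804 = 1250 N.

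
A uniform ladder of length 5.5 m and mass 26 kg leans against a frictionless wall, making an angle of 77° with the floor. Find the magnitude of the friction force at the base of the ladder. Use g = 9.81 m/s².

About the foot of the ladder:
Ladder weight 26×9.81 = 255.1 N acts at 2.75 m along the ladder; its horizontal arm is 2.75·cos77° = 0.6186 m → τ = 157.8 N·m clockwise.
Wall normal N acts horizontally at the top; its moment arm is the height L sinθ = 5.5·sin77° = 5.359 m, counterclockwise.
Setting net torque to zero: N × 5.359 = 157.8 → N = 29.4 N.
ΣFx = 0: friction at the foot balances the wall's push, so f = N_wall = 29.4 N.

f ≈ 29.4 N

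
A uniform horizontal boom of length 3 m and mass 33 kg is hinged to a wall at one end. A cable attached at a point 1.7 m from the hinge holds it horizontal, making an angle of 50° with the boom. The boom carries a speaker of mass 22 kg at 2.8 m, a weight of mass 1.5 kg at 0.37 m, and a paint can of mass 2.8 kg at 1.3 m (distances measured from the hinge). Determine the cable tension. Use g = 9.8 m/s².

Sum moments about the hinge (the unknown hinge reaction has zero arm there).
Beam weight: 33 × 9.8 = 323.4 N down at 1.5 m → arm 1.5 m, τ = 323.4 × 1.5 = 485.1 N·m clockwise.
Speaker: 22 × 9.8 = 215.6 N down at 2.8 m → arm 2.8 m, τ = 215.6 × 2.8 = 603.7 N·m clockwise.
Weight: 1.5 × 9.8 = 14.7 N down at 0.37 m → arm 0.37 m, τ = 14.7 × 0.37 = 5.439 N·m clockwise.
Paint can: 2.8 × 9.8 = 27.44 N down at 1.3 m → arm 1.3 m, τ = 27.44 × 1.3 = 35.67 N·m clockwise.
Total clockwise load moment = 1130 N·m.
The cable tension T acts at 1.7 m; only its component perpendicular to the boom, T sinθ, produces torque. sin 50° = 0.766.
Στ = 0 ⇒ T × 1.7 × 0.766 = 1130 ⇒ T = 1130 / 1.302 = 868 N.

T ≈ 868 N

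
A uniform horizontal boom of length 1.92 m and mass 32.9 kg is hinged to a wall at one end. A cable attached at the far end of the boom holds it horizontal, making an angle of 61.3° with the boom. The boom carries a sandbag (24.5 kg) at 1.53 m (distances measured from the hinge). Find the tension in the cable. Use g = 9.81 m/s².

Taking torques about the hinge:
Beam weight: 32.9 × 9.81 = 322.7 N down at 0.96 m → arm 0.96 m, τ = 322.7 × 0.96 = 309.8 N·m clockwise.
Sandbag: 24.5 × 9.81 = 240.3 N down at 1.53 m → arm 1.53 m, τ = 240.3 × 1.53 = 367.7 N·m clockwise.
Total clockwise load moment = 677.5 N·m.
The cable tension T acts at 1.92 m; only its component perpendicular to the boom, T sinθ, produces torque. sin 61.3° = 0.8771.
Balancing moments: T × 1.92 × 0.8771 = 677.5, giving T = 677.5 / 1.684 = 402 N.

T ≈ 402 N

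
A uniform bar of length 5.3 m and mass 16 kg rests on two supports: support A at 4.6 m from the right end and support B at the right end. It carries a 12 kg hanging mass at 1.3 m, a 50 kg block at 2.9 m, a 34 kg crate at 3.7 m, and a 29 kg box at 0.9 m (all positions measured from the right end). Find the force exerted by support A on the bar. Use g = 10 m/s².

R_A ≈ 772 N

Take moments about support B.
Beam weight: 16 × 10 = 160 N down at 2.65 m → arm 2.65 m, τ = 160 × 2.65 = 424 N·m counterclockwise.
Hanging mass: 12 × 10 = 120 N down at 1.3 m → arm 1.3 m, τ = 120 × 1.3 = 156 N·m counterclockwise.
Block: 50 × 10 = 500 N down at 2.9 m → arm 2.9 m, τ = 500 × 2.9 = 1450 N·m counterclockwise.
Crate: 34 × 10 = 340 N down at 3.7 m → arm 3.7 m, τ = 340 × 3.7 = 1258 N·m counterclockwise.
Box: 29 × 10 = 290 N down at 0.9 m → arm 0.9 m, τ = 290 × 0.9 = 261 N·m counterclockwise.
Net load moment about support B = 3549 N·m counterclockwise.
Reaction R at support A is upward at 4.6 m, arm 4.6 m → moment R × 4.6 clockwise.
For rotational equilibrium, R × 4.6 = 3549, so R = 772 N.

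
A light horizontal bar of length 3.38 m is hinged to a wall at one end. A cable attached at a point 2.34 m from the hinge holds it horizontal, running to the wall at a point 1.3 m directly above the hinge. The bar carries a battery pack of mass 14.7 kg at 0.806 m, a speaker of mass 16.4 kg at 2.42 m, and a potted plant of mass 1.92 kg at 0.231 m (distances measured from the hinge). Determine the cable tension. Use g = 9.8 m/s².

T ≈ 448 N

Take moments about the hinge.
Battery pack: 14.7 × 9.8 = 144.1 N down at 0.806 m → arm 0.806 m, τ = 144.1 × 0.806 = 116.1 N·m clockwise.
Speaker: 16.4 × 9.8 = 160.7 N down at 2.42 m → arm 2.42 m, τ = 160.7 × 2.42 = 388.9 N·m clockwise.
Potted plant: 1.92 × 9.8 = 18.82 N down at 0.231 m → arm 0.231 m, τ = 18.82 × 0.231 = 4.347 N·m clockwise.
Total clockwise load moment = 509.3 N·m.
The cable tension T acts at 2.34 m; only its component perpendicular to the bar, T sinθ, produces torque. sinθ = h/√(h²+d²) = 1.3/√(1.3²+2.34²) = 0.4856.
Στ = 0 ⇒ T × 2.34 × 0.4856 = 509.3 ⇒ T = 509.3 / 1.136 = 448 N.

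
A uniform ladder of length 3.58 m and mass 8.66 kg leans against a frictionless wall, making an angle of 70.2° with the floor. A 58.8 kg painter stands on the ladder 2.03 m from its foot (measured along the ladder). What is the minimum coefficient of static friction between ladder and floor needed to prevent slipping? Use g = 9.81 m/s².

Sum moments about the foot of the ladder (the floor normal and friction both act there and drop out).
Ladder weight 8.66×9.81 = 84.95 N acts at 1.79 m along the ladder; its horizontal arm is 1.79·cos70.2° = 0.6063 m → τ = 51.51 N·m clockwise.
Painter: 58.8×9.81 = 576.8 N at 2.03 m → arm 0.6876 m → τ = 396.6 N·m clockwise.
Wall normal N acts horizontally at the top; its moment arm is the height L sinθ = 3.58·sin70.2° = 3.368 m, counterclockwise.
Balancing moments: N × 3.368 = 448.1, giving N = 133 N.
ΣFx = 0 ⇒ f = N_wall = 133 N. ΣFy = 0 ⇒ N_floor = 661.8 N.
μ_min = f / N_floor = 133 / 661.8 = 0.201.

μ_min ≈ 0.201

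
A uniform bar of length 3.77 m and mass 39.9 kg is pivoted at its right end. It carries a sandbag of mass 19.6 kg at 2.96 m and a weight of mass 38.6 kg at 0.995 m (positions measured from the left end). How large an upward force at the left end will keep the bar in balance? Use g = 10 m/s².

Take moments about the right end.
Beam weight: 39.9 × 10 = 399 N down at 1.885 m → arm 1.885 m, τ = 399 × 1.885 = 752.1 N·m counterclockwise.
Sandbag: 19.6 × 10 = 196 N down at 2.96 m → arm 0.81 m, τ = 196 × 0.81 = 158.8 N·m counterclockwise.
Weight: 38.6 × 10 = 386 N down at 0.995 m → arm 2.775 m, τ = 386 × 2.775 = 1071 N·m counterclockwise.
Net moment of the loads = 1982 N·m counterclockwise.
The upward force F acts at the left end, arm 3.77 m, giving F × 3.77 clockwise.
Setting net torque to zero: F × 3.77 = 1982 → F = 1982 / 3.77 = 526 N.

F ≈ 526 N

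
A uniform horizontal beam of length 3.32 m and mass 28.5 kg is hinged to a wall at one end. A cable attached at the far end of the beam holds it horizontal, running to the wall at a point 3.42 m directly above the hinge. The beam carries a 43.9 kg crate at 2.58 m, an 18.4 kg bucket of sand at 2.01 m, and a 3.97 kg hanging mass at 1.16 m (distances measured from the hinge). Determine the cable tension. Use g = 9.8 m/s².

T ≈ 832 N

Sum moments about the hinge (the unknown hinge reaction has zero arm there).
Beam weight: 28.5 × 9.8 = 279.3 N down at 1.66 m → arm 1.66 m, τ = 279.3 × 1.66 = 463.6 N·m clockwise.
Crate: 43.9 × 9.8 = 430.2 N down at 2.58 m → arm 2.58 m, τ = 430.2 × 2.58 = 1110 N·m clockwise.
Bucket of sand: 18.4 × 9.8 = 180.3 N down at 2.01 m → arm 2.01 m, τ = 180.3 × 2.01 = 362.4 N·m clockwise.
Hanging mass: 3.97 × 9.8 = 38.91 N down at 1.16 m → arm 1.16 m, τ = 38.91 × 1.16 = 45.14 N·m clockwise.
Total clockwise load moment = 1981 N·m.
The cable tension T acts at 3.32 m; only its component perpendicular to the beam, T sinθ, produces torque. sinθ = h/√(h²+d²) = 3.42/√(3.42²+3.32²) = 0.7175.
For rotational equilibrium, T × 3.32 × 0.7175 = 1981, so T = 1981 / 2.382 = 832 N.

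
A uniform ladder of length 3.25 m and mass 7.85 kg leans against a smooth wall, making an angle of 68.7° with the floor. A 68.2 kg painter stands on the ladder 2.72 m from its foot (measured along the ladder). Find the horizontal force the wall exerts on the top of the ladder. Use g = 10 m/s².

N_wall ≈ 238 N

About the foot of the ladder:
Ladder weight 7.85×10 = 78.5 N acts at 1.625 m along the ladder; its horizontal arm is 1.625·cos68.7° = 0.5903 m → τ = 46.34 N·m clockwise.
Painter: 68.2×10 = 682 N at 2.72 m → arm 0.988 m → τ = 673.8 N·m clockwise.
Wall normal N acts horizontally at the top; its moment arm is the height L sinθ = 3.25·sin68.7° = 3.028 m, counterclockwise.
Στ = 0 ⇒ N × 3.028 = 720.1 ⇒ N = 238 N.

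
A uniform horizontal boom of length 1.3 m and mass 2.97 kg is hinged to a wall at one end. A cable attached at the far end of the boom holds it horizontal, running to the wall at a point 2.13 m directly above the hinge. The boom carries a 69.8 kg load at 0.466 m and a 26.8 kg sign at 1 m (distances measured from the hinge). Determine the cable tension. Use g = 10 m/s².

T ≈ 552 N

Choose the hinge as the axis so the unknown hinge reaction has zero arm there.
Beam weight: 2.97 × 10 = 29.7 N down at 0.65 m → arm 0.65 m, τ = 29.7 × 0.65 = 19.3 N·m clockwise.
Load: 69.8 × 10 = 698 N down at 0.466 m → arm 0.466 m, τ = 698 × 0.466 = 325.3 N·m clockwise.
Sign: 26.8 × 10 = 268 N down at 1 m → arm 1 m, τ = 268 × 1 = 268 N·m clockwise.
Total clockwise load moment = 612.6 N·m.
The cable tension T acts at 1.3 m; only its component perpendicular to the boom, T sinθ, produces torque. sinθ = h/√(h²+d²) = 2.13/√(2.13²+1.3²) = 0.8536.
Setting net torque to zero: T × 1.3 × 0.8536 = 612.6 → T = 612.6 / 1.11 = 552 N.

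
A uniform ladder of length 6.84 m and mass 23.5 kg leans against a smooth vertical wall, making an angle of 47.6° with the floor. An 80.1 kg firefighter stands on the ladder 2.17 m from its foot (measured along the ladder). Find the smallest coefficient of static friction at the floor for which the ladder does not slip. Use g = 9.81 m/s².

μ_min ≈ 0.328

Choose the foot of the ladder as the axis so the floor normal and friction both act there and drop out.
Ladder weight 23.5×9.81 = 230.5 N acts at 3.42 m along the ladder; its horizontal arm is 3.42·cos47.6° = 2.306 m → τ = 531.5 N·m clockwise.
Firefighter: 80.1×9.81 = 785.8 N at 2.17 m → arm 1.463 m → τ = 1150 N·m clockwise.
Wall normal N acts horizontally at the top; its moment arm is the height L sinθ = 6.84·sin47.6° = 5.051 m, counterclockwise.
Setting net torque to zero: N × 5.051 = 1682 → N = 333 N.
ΣFx = 0 ⇒ f = N_wall = 333 N. ΣFy = 0 ⇒ N_floor = 1016 N.
μ_min = f / N_floor = 333 / 1016 = 0.328.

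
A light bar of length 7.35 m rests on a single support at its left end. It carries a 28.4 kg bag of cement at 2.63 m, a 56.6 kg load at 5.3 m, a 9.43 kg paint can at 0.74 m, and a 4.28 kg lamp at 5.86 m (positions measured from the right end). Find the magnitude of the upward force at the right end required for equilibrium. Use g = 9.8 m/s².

Taking torques about the left end:
Bag of cement: 28.4 × 9.8 = 278.3 N down at 2.63 m → arm 4.72 m, τ = 278.3 × 4.72 = 1314 N·m clockwise.
Load: 56.6 × 9.8 = 554.7 N down at 5.3 m → arm 2.05 m, τ = 554.7 × 2.05 = 1137 N·m clockwise.
Paint can: 9.43 × 9.8 = 92.41 N down at 0.74 m → arm 6.61 m, τ = 92.41 × 6.61 = 610.8 N·m clockwise.
Lamp: 4.28 × 9.8 = 41.94 N down at 5.86 m → arm 1.49 m, τ = 41.94 × 1.49 = 62.49 N·m clockwise.
Net moment of the loads = 3124 N·m clockwise.
The upward force F acts at the right end, arm 7.35 m, giving F × 7.35 counterclockwise.
Στ = 0 ⇒ F × 7.35 = 3124 ⇒ F = 3124 / 7.35 = 425 N.

F ≈ 425 N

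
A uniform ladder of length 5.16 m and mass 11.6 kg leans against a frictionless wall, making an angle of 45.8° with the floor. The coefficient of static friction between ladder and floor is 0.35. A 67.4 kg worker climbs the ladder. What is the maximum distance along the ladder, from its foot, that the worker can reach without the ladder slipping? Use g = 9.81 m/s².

Taking torques about the foot of the ladder:
Ladder weight 11.6×9.81 = 113.8 N acts at 2.58 m along the ladder; its horizontal arm is 2.58·cos45.8° = 1.799 m → τ = 204.7 N·m clockwise.
Worker weight 67.4×9.81 = 661.2 N at distance d → arm d·cos45.8° → τ = 661.2·d·0.6972 clockwise.
Wall normal N at the top has arm L sinθ = 3.699 m counterclockwise, so Στ = 0 gives N·3.699 = 204.7 + 461·d.
ΣFy = 0 ⇒ N_floor = 775 N, so the maximum friction is μ_s·N_floor = 0.35×775 = 271.2 N. ΣFx = 0 ⇒ N_wall = f, so at the slipping point N = 271.2 N.
Substituting: 271.2×3.699 = 204.7 + 461·d ⇒ d = (1003 − 204.7) / 461 = 1.73 m.

d ≈ 1.73 m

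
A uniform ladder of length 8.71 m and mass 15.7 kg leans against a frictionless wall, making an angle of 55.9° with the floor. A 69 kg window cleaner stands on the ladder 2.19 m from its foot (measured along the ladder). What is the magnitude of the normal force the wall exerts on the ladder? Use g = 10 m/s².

N_wall ≈ 171 N

About the foot of the ladder:
Ladder weight 15.7×10 = 157 N acts at 4.355 m along the ladder; its horizontal arm is 4.355·cos55.9° = 2.442 m → τ = 383.4 N·m clockwise.
Window cleaner: 69×10 = 690 N at 2.19 m → arm 1.228 m → τ = 847.3 N·m clockwise.
Wall normal N acts horizontally at the top; its moment arm is the height L sinθ = 8.71·sin55.9° = 7.212 m, counterclockwise.
For rotational equilibrium, N × 7.212 = 1231, so N = 171 N.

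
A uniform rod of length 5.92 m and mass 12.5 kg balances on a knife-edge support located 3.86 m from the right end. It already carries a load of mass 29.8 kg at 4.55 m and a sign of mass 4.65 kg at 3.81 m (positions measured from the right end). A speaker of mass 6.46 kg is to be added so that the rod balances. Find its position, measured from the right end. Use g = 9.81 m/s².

x ≈ 2.45 m from the right end

Take moments about the knife-edge support (at 3.86 m from the right end).
Beam weight: 12.5 × 9.81 = 122.6 N down at 2.96 m → arm 0.9 m, τ = 122.6 × 0.9 = 110.3 N·m clockwise.
Load: 29.8 × 9.81 = 292.3 N down at 4.55 m → arm 0.69 m, τ = 292.3 × 0.69 = 201.7 N·m counterclockwise.
Sign: 4.65 × 9.81 = 45.62 N down at 3.81 m → arm 0.05 m, τ = 45.62 × 0.05 = 2.281 N·m clockwise.
Net moment of existing loads = 89.12 N·m counterclockwise.
The speaker weighs 6.46 × 9.81 = 63.37 N and must supply an equal clockwise moment, so its lever arm about the knife-edge support is 89.12 / 63.37 = 1.41 m.
That puts it at 3.86 − 1.41 = 2.45 m from the right end.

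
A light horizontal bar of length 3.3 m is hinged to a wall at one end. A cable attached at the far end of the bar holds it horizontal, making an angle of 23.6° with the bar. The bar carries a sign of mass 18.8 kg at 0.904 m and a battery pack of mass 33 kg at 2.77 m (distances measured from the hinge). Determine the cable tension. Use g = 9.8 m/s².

T ≈ 804 N

Taking torques about the hinge:
Sign: 18.8 × 9.8 = 184.2 N down at 0.904 m → arm 0.904 m, τ = 184.2 × 0.904 = 166.5 N·m clockwise.
Battery pack: 33 × 9.8 = 323.4 N down at 2.77 m → arm 2.77 m, τ = 323.4 × 2.77 = 895.8 N·m clockwise.
Total clockwise load moment = 1062 N·m.
The cable tension T acts at 3.3 m; only its component perpendicular to the bar, T sinθ, produces torque. sin 23.6° = 0.4003.
Balancing moments: T × 3.3 × 0.4003 = 1062, giving T = 1062 / 1.321 = 804 N.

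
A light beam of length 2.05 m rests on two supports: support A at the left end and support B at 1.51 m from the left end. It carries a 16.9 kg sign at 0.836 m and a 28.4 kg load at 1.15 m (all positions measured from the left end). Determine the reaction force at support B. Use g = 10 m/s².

Choose support A as the axis so its reaction then has zero moment arm.
Sign: 16.9 × 10 = 169 N down at 0.836 m → arm 0.836 m, τ = 169 × 0.836 = 141.3 N·m clockwise.
Load: 28.4 × 10 = 284 N down at 1.15 m → arm 1.15 m, τ = 284 × 1.15 = 326.6 N·m clockwise.
Net load moment about support A = 467.9 N·m clockwise.
Reaction R at support B is upward at 1.51 m, arm 1.51 m → moment R × 1.51 counterclockwise.
Balancing moments: R × 1.51 = 467.9, giving R = 310 N.

R_B ≈ 310 N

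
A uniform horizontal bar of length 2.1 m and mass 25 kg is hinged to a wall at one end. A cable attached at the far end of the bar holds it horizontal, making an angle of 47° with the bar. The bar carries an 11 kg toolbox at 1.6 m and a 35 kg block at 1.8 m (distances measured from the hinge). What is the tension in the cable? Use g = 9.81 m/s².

Sum moments about the hinge (the unknown hinge reaction has zero arm there).
Beam weight: 25 × 9.81 = 245.2 N down at 1.05 m → arm 1.05 m, τ = 245.2 × 1.05 = 257.5 N·m clockwise.
Toolbox: 11 × 9.81 = 107.9 N down at 1.6 m → arm 1.6 m, τ = 107.9 × 1.6 = 172.6 N·m clockwise.
Block: 35 × 9.81 = 343.4 N down at 1.8 m → arm 1.8 m, τ = 343.4 × 1.8 = 618.1 N·m clockwise.
Total clockwise load moment = 1048 N·m.
The cable tension T acts at 2.1 m; only its component perpendicular to the bar, T sinθ, produces torque. sin 47° = 0.7314.
For rotational equilibrium, T × 2.1 × 0.7314 = 1048, so T = 1048 / 1.536 = 682 N.

T ≈ 682 N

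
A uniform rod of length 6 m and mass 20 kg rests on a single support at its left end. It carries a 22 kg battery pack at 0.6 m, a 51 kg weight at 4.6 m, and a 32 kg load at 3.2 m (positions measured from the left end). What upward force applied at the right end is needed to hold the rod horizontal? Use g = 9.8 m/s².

Take moments about the left end.
Beam weight: 20 × 9.8 = 196 N down at 3 m → arm 3 m, τ = 196 × 3 = 588 N·m clockwise.
Battery pack: 22 × 9.8 = 215.6 N down at 0.6 m → arm 0.6 m, τ = 215.6 × 0.6 = 129.4 N·m clockwise.
Weight: 51 × 9.8 = 499.8 N down at 4.6 m → arm 4.6 m, τ = 499.8 × 4.6 = 2299 N·m clockwise.
Load: 32 × 9.8 = 313.6 N down at 3.2 m → arm 3.2 m, τ = 313.6 × 3.2 = 1004 N·m clockwise.
Net moment of the loads = 4020 N·m clockwise.
The upward force F acts at the right end, arm 6 m, giving F × 6 counterclockwise.
Στ = 0 ⇒ F × 6 = 4020 ⇒ F = 4020 / 6 = 670 N.

F ≈ 670 N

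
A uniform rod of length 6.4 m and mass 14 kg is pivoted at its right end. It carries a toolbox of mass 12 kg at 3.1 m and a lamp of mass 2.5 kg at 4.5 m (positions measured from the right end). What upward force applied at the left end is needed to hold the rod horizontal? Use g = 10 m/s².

Take moments about the right end.
Beam weight: 14 × 10 = 140 N down at 3.2 m → arm 3.2 m, τ = 140 × 3.2 = 448 N·m counterclockwise.
Toolbox: 12 × 10 = 120 N down at 3.1 m → arm 3.1 m, τ = 120 × 3.1 = 372 N·m counterclockwise.
Lamp: 2.5 × 10 = 25 N down at 4.5 m → arm 4.5 m, τ = 25 × 4.5 = 112.5 N·m counterclockwise.
Net moment of the loads = 932.5 N·m counterclockwise.
The upward force F acts at the left end, arm 6.4 m, giving F × 6.4 clockwise.
Balancing moments: F × 6.4 = 932.5, giving F = 932.5 / 6.4 = 146 N.

F ≈ 146 N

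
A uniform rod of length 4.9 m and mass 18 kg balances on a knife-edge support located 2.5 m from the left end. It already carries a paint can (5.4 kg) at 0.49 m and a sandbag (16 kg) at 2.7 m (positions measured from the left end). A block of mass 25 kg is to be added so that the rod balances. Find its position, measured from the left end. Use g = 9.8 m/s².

x ≈ 2.84 m from the left end

Take moments about the knife-edge support (at 2.5 m from the left end).
Beam weight: 18 × 9.8 = 176.4 N down at 2.45 m → arm 0.05 m, τ = 176.4 × 0.05 = 8.82 N·m counterclockwise.
Paint can: 5.4 × 9.8 = 52.92 N down at 0.49 m → arm 2.01 m, τ = 52.92 × 2.01 = 106.4 N·m counterclockwise.
Sandbag: 16 × 9.8 = 156.8 N down at 2.7 m → arm 0.2 m, τ = 156.8 × 0.2 = 31.36 N·m clockwise.
Net moment of existing loads = 83.86 N·m counterclockwise.
The block weighs 25 × 9.8 = 245 N and must supply an equal clockwise moment, so its lever arm about the knife-edge support is 83.86 / 245 = 0.342 m.
That puts it at 2.5 + 0.342 = 2.84 m from the left end.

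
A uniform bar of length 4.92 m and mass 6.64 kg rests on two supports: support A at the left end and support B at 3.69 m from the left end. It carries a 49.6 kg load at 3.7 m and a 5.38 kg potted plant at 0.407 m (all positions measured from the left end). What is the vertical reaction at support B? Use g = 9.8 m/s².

Taking torques about support A:
Beam weight: 6.64 × 9.8 = 65.07 N down at 2.46 m → arm 2.46 m, τ = 65.07 × 2.46 = 160.1 N·m clockwise.
Load: 49.6 × 9.8 = 486.1 N down at 3.7 m → arm 3.7 m, τ = 486.1 × 3.7 = 1799 N·m clockwise.
Potted plant: 5.38 × 9.8 = 52.72 N down at 0.407 m → arm 0.407 m, τ = 52.72 × 0.407 = 21.46 N·m clockwise.
Net load moment about support A = 1981 N·m clockwise.
Reaction R at support B is upward at 3.69 m, arm 3.69 m → moment R × 3.69 counterclockwise.
Setting net torque to zero: R × 3.69 = 1981 → R = 537 N.

R_B ≈ 537 N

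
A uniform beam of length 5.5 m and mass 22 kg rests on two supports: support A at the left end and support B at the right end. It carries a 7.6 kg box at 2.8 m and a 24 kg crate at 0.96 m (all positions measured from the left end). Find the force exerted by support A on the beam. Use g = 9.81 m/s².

About support B:
Beam weight: 22 × 9.81 = 215.8 N down at 2.75 m → arm 2.75 m, τ = 215.8 × 2.75 = 593.5 N·m counterclockwise.
Box: 7.6 × 9.81 = 74.56 N down at 2.8 m → arm 2.7 m, τ = 74.56 × 2.7 = 201.3 N·m counterclockwise.
Crate: 24 × 9.81 = 235.4 N down at 0.96 m → arm 4.54 m, τ = 235.4 × 4.54 = 1069 N·m counterclockwise.
Net load moment about support B = 1864 N·m counterclockwise.
Reaction R at support A is upward at 0 m, arm 5.5 m → moment R × 5.5 clockwise.
Setting net torque to zero: R × 5.5 = 1864 → R = 339 N.

R_A ≈ 339 N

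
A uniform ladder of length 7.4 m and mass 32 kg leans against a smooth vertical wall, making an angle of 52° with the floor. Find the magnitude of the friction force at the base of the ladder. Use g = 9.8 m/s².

f ≈ 123 N

Sum moments about the foot of the ladder (the floor normal and friction both act there and drop out).
Ladder weight 32×9.8 = 313.6 N acts at 3.7 m along the ladder; its horizontal arm is 3.7·cos52° = 2.278 m → τ = 714.4 N·m clockwise.
Wall normal N acts horizontally at the top; its moment arm is the height L sinθ = 7.4·sin52° = 5.831 m, counterclockwise.
Στ = 0 ⇒ N × 5.831 = 714.4 ⇒ N = 123 N.
ΣFx = 0: friction at the foot balances the wall's push, so f = N_wall = 123 N.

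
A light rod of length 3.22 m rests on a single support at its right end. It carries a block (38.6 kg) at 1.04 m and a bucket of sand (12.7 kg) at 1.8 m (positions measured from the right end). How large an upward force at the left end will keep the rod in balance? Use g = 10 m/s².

Taking torques about the right end:
Block: 38.6 × 10 = 386 N down at 1.04 m → arm 1.04 m, τ = 386 × 1.04 = 401.4 N·m counterclockwise.
Bucket of sand: 12.7 × 10 = 127 N down at 1.8 m → arm 1.8 m, τ = 127 × 1.8 = 228.6 N·m counterclockwise.
Net moment of the loads = 630 N·m counterclockwise.
The upward force F acts at the left end, arm 3.22 m, giving F × 3.22 clockwise.
Balancing moments: F × 3.22 = 630, giving F = 630 / 3.22 = 196 N.

F ≈ 196 N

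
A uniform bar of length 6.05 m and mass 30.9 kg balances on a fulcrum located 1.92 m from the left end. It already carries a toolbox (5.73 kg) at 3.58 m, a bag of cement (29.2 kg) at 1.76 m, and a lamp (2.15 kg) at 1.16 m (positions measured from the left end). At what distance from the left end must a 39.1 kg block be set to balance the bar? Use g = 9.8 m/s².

Taking torques about the fulcrum (at 1.92 m from the left end):
Beam weight: 30.9 × 9.8 = 302.8 N down at 3.025 m → arm 1.105 m, τ = 302.8 × 1.105 = 334.6 N·m clockwise.
Toolbox: 5.73 × 9.8 = 56.15 N down at 3.58 m → arm 1.66 m, τ = 56.15 × 1.66 = 93.21 N·m clockwise.
Bag of cement: 29.2 × 9.8 = 286.2 N down at 1.76 m → arm 0.16 m, τ = 286.2 × 0.16 = 45.79 N·m counterclockwise.
Lamp: 2.15 × 9.8 = 21.07 N down at 1.16 m → arm 0.76 m, τ = 21.07 × 0.76 = 16.01 N·m counterclockwise.
Net moment of existing loads = 366 N·m clockwise.
The block weighs 39.1 × 9.8 = 383.2 N and must supply an equal counterclockwise moment, so its lever arm about the fulcrum is 366 / 383.2 = 0.955 m.
That puts it at 1.92 − 0.955 = 0.965 m from the left end.

x ≈ 0.965 m from the left end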